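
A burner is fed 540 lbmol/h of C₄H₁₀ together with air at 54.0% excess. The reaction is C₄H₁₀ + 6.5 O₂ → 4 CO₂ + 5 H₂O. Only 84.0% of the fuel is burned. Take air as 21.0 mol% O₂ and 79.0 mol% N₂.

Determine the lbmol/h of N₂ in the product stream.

Stoichiometric O₂ = 6.5 × 540 = 3510 lbmol/h; O₂ fed = 3510 × 1.540 = 5405 lbmol/h.
N₂ fed = 5405 × 79/21 = 20330 lbmol/h.
Fuel reacted = 0.84 × 540 → ξ = 453.6 lbmol/h.
Outlet (n = n₀ + ν ξ):
  C₄H₁₀: 540 − 1(453.6) = 86.4
  O₂: 5405 − 6.5(453.6) = 2457
  N₂: 20330 (inert)
  CO₂: 0 + 4(453.6) = 1814
  H₂O: 0 + 5(453.6) = 2268

20300 lbmol/h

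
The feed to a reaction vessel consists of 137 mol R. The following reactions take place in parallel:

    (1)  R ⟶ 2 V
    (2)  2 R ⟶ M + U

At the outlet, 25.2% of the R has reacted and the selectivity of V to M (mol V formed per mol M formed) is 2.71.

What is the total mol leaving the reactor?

Conversion of R: R consumed = 0.252 × 137 = 34.52 mol = 1ξ₁ + 2ξ₂.
Selectivity: 2ξ₁ / (1ξ₂) = 2.71 → ξ₁ = 1.355 ξ₂.
Substitute: (1·1.355 + 2) ξ₂ = 34.52 → ξ₂ = 10.29 mol, ξ₁ = 13.94 mol.
Outlet amounts (n = n₀ + Σ ν·ξ):
  R: 137 − 1(13.94) − 2(10.29) = 102.5
  V: 0 + 2(13.94) = 27.89
  M: 0 + 1(10.29) = 10.29
  U: 0 + 1(10.29) = 10.29
Total out = 102.5 + 27.89 + 10.29 + 10.29 = 150.9 mol.

151 mol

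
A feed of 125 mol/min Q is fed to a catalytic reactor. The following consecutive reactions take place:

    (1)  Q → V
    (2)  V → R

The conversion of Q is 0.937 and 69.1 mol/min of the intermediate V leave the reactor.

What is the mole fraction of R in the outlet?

0.384

Conversion of Q: Q consumed = 1ξ₁ = 0.937 × 125 → ξ₁ = 117.1 mol/min.
V balance: n_V = 0 + 1ξ₁ − 1ξ₂ = 69.1 → ξ₂ = (1·117.1 − 69.1)/1 = 48.03 mol/min.
Outlet amounts (n = n₀ + Σ ν·ξ):
  Q: 125 − 1(117.1) = 7.875
  V: 0 + 1(117.1) − 1(48.03) = 69.1
  R: 0 + 1(48.03) = 48.03
Total out = 125 mol/min; y_R = 48.03 / 125 = 0.3842.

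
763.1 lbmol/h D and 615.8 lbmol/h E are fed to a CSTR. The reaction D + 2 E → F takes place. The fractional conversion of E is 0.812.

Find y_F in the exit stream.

0.284

E reacted = 0.812 × 615.8 = 500 lbmol/h; ν_E = −2, so ξ = 500/2 = 250 lbmol/h.
Outlet amounts (n = n₀ + ν ξ):
  D: 763.1 − 1(250) = 513.1
  E: 615.8 − 2(250) = 115.8
  F: 0 + 1(250) = 250
Total out = 878.9 lbmol/h; y_F = 250 / 878.9 = 0.2845.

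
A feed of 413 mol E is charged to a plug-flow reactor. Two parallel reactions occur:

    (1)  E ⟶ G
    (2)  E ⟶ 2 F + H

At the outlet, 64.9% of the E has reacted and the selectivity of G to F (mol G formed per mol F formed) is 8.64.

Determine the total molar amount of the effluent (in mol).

Conversion of E: E consumed = 0.649 × 413 = 268 mol = 1ξ₁ + 1ξ₂.
Selectivity: 1ξ₁ / (2ξ₂) = 8.64 → ξ₁ = 17.28 ξ₂.
Substitute: (1·17.28 + 1) ξ₂ = 268 → ξ₂ = 14.66 mol, ξ₁ = 253.4 mol.
Outlet amounts (n = n₀ + Σ ν·ξ):
  E: 413 − 1(253.4) − 1(14.66) = 145
  G: 0 + 1(253.4) = 253.4
  F: 0 + 2(14.66) = 29.33
  H: 0 + 1(14.66) = 14.66
Total out = 145 + 253.4 + 29.33 + 14.66 = 442.3 mol.

442 mol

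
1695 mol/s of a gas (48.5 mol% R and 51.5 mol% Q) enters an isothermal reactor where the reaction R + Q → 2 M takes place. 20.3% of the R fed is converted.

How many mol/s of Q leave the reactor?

706 mol/s

R reacted = 0.203 × 822.1 = 166.9 mol/s; ν_R = −1, so ξ = 166.9/1 = 166.9 mol/s.
Outlet amounts (n = n₀ + ν ξ):
  R: 822.1 − 1(166.9) = 655.2
  Q: 872.9 − 1(166.9) = 706
  M: 0 + 2(166.9) = 333.8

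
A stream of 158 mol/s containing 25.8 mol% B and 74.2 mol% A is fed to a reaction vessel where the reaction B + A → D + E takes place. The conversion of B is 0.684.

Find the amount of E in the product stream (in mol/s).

B reacted = 0.684 × 40.76 = 27.88 mol/s; ν_B = −1, so ξ = 27.88/1 = 27.88 mol/s.
Outlet amounts (n = n₀ + ν ξ):
  B: 40.76 − 1(27.88) = 12.88
  A: 117.2 − 1(27.88) = 89.35
  D: 0 + 1(27.88) = 27.88
  E: 0 + 1(27.88) = 27.88

27.9 mol/s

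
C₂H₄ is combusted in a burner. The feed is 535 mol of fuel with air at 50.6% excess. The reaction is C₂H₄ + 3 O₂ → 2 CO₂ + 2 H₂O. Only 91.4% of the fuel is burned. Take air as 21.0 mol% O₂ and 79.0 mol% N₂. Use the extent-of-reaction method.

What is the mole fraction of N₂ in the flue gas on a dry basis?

0.822

Stoichiometric O₂ = 3 × 535 = 1605 mol; O₂ fed = 1605 × 1.506 = 2417 mol.
N₂ fed = 2417 × 79/21 = 9093 mol.
Fuel reacted = 0.914 × 535 → ξ = 489 mol.
Outlet (n = n₀ + ν ξ):
  C₂H₄: 535 − 1(489) = 46.01
  O₂: 2417 − 3(489) = 950.2
  N₂: 9093 (inert)
  CO₂: 0 + 2(489) = 978
  H₂O: 0 + 2(489) = 978
Dry total = 11070 mol; y_N₂ (dry) = 9093 / 11070 = 0.8216.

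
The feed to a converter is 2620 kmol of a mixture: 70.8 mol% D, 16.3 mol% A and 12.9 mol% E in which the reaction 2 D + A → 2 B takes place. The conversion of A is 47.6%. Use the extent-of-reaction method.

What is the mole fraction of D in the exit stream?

A reacted = 0.476 × 427.1 = 203.3 kmol; ν_A = −1, so ξ = 203.3/1 = 203.3 kmol.
Outlet amounts (n = n₀ + ν ξ):
  D: 1855 − 2(203.3) = 1448
  A: 427.1 − 1(203.3) = 223.8
  B: 0 + 2(203.3) = 406.6
  E: 338 (inert)
Total out = 2417 kmol; y_D = 1448 / 2417 = 0.5993.

0.599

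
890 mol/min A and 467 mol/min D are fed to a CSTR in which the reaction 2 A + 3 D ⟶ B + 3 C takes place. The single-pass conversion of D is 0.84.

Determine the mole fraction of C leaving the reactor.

0.32

D reacted = 0.84 × 467 = 392.3 mol/min; ν_D = −3, so ξ = 392.3/3 = 130.8 mol/min.
Outlet amounts (n = n₀ + ν ξ):
  A: 890 − 2(130.8) = 628.5
  D: 467 − 3(130.8) = 74.72
  B: 0 + 1(130.8) = 130.8
  C: 0 + 3(130.8) = 392.3
Total out = 1226 mol/min; y_C = 392.3 / 1226 = 0.3199.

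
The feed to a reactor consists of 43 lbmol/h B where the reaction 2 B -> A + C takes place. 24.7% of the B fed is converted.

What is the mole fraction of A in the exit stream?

0.123

B reacted = 0.247 × 43 = 10.62 lbmol/h; ν_B = −2, so ξ = 10.62/2 = 5.311 lbmol/h.
Outlet amounts (n = n₀ + ν ξ):
  B: 43 − 2(5.311) = 32.38
  A: 0 + 1(5.311) = 5.311
  C: 0 + 1(5.311) = 5.311
Total out = 43 lbmol/h; y_A = 5.311 / 43 = 0.1235.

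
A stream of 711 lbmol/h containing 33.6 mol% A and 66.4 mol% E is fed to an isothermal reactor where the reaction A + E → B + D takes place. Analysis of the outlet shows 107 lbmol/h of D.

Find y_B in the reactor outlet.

For D: n = n₀ + 1ξ → 107 = 0 + 1ξ, giving ξ = 107 lbmol/h.
Outlet amounts (n = n₀ + ν ξ):
  A: 238.9 − 1(107) = 131.9
  E: 472.1 − 1(107) = 365.1
  B: 0 + 1(107) = 107
  D: 0 + 1(107) = 107
Total out = 711 lbmol/h; y_B = 107 / 711 = 0.1505.

0.15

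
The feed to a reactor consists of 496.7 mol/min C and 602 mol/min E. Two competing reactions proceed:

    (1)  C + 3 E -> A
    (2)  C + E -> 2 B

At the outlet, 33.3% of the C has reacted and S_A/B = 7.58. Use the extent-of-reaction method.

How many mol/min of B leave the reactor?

20.5 mol/min

Conversion of C: C consumed = 0.333 × 496.7 = 165.4 mol/min = 1ξ₁ + 1ξ₂.
Selectivity: 1ξ₁ / (2ξ₂) = 7.58 → ξ₁ = 15.16 ξ₂.
Substitute: (1·15.16 + 1) ξ₂ = 165.4 → ξ₂ = 10.24 mol/min, ξ₁ = 155.2 mol/min.
Outlet amounts (n = n₀ + Σ ν·ξ):
  C: 496.7 − 1(155.2) − 1(10.24) = 331.3
  E: 602 − 3(155.2) − 1(10.24) = 126.3
  A: 0 + 1(155.2) = 155.2
  B: 0 + 2(10.24) = 20.47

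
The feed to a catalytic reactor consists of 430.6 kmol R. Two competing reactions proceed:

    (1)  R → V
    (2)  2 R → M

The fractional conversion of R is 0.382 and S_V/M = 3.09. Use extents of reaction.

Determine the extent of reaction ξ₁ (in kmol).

ξ₁ = 99.9 kmol

Conversion of R: R consumed = 0.382 × 430.6 = 164.5 kmol = 1ξ₁ + 2ξ₂.
Selectivity: 1ξ₁ / (1ξ₂) = 3.09 → ξ₁ = 3.09 ξ₂.
Substitute: (1·3.09 + 2) ξ₂ = 164.5 → ξ₂ = 32.32 kmol, ξ₁ = 99.86 kmol.
Outlet amounts (n = n₀ + Σ ν·ξ):
  R: 430.6 − 1(99.86) − 2(32.32) = 266.1
  V: 0 + 1(99.86) = 99.86
  M: 0 + 1(32.32) = 32.32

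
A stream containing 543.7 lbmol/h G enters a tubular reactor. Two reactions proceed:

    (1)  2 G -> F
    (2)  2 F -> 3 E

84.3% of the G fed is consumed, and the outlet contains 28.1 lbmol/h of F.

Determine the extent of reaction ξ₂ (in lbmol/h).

ξ₂ = 101 lbmol/h

Conversion of G: G consumed = 2ξ₁ = 0.843 × 543.7 → ξ₁ = 229.2 lbmol/h.
F balance: n_F = 0 + 1ξ₁ − 2ξ₂ = 28.1 → ξ₂ = (1·229.2 − 28.1)/2 = 100.5 lbmol/h.
Outlet amounts (n = n₀ + Σ ν·ξ):
  G: 543.7 − 2(229.2) = 85.36
  F: 0 + 1(229.2) − 2(100.5) = 28.1
  E: 0 + 3(100.5) = 301.6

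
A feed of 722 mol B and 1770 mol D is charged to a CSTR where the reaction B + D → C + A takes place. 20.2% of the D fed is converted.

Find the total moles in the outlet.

D reacted = 0.202 × 1770 = 357.5 mol; ν_D = −1, so ξ = 357.5/1 = 357.5 mol.
Outlet amounts (n = n₀ + ν ξ):
  B: 722 − 1(357.5) = 364.5
  D: 1770 − 1(357.5) = 1412
  C: 0 + 1(357.5) = 357.5
  A: 0 + 1(357.5) = 357.5
Total out = 364.5 + 1412 + 357.5 + 357.5 = 2492 mol.

2490 mol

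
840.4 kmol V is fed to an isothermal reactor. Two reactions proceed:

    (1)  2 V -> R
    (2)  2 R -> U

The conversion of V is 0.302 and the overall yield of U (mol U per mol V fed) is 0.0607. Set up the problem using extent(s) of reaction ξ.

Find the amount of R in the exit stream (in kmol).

Conversion of V: V consumed = 2ξ₁ = 0.302 × 840.4 → ξ₁ = 126.9 kmol.
Yield of U: 1ξ₂ / 840.4 = 0.0607 → ξ₂ = 51.01 kmol.
Outlet amounts (n = n₀ + Σ ν·ξ):
  V: 840.4 − 2(126.9) = 586.6
  R: 0 + 1(126.9) − 2(51.01) = 24.88
  U: 0 + 1(51.01) = 51.01

24.9 kmol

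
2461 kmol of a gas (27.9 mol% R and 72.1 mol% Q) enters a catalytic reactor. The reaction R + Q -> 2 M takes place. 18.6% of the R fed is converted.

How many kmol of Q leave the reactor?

1650 kmol

R reacted = 0.186 × 686.6 = 127.7 kmol; ν_R = −1, so ξ = 127.7/1 = 127.7 kmol.
Outlet amounts (n = n₀ + ν ξ):
  R: 686.6 − 1(127.7) = 558.9
  Q: 1774 − 1(127.7) = 1647
  M: 0 + 2(127.7) = 255.4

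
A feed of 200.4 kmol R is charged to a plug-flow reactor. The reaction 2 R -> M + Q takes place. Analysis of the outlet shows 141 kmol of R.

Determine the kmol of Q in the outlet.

For R: n = n₀ − 2ξ → 141 = 200.4 − 2ξ, giving ξ = 29.7 kmol.
Outlet amounts (n = n₀ + ν ξ):
  R: 200.4 − 2(29.7) = 141
  M: 0 + 1(29.7) = 29.7
  Q: 0 + 1(29.7) = 29.7

29.7 kmol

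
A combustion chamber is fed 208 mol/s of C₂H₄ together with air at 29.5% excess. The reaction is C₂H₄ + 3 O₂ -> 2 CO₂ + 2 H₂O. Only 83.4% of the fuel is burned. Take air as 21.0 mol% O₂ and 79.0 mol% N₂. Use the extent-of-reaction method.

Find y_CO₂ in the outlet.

0.0855

Stoichiometric O₂ = 3 × 208 = 624 mol/s; O₂ fed = 624 × 1.295 = 808.1 mol/s.
N₂ fed = 808.1 × 79/21 = 3040 mol/s.
Fuel reacted = 0.834 × 208 → ξ = 173.5 mol/s.
Outlet (n = n₀ + ν ξ):
  C₂H₄: 208 − 1(173.5) = 34.53
  O₂: 808.1 − 3(173.5) = 287.7
  N₂: 3040 (inert)
  CO₂: 0 + 2(173.5) = 346.9
  H₂O: 0 + 2(173.5) = 346.9
Total out = 4056 mol/s; y_CO₂ = 346.9 / 4056 = 0.08554.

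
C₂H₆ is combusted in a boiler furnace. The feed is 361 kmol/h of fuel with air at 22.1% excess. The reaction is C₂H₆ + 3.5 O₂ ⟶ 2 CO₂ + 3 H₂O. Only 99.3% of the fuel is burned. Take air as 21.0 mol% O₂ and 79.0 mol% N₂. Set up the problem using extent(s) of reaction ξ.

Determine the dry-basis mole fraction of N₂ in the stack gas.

0.852

Stoichiometric O₂ = 3.5 × 361 = 1264 kmol/h; O₂ fed = 1264 × 1.221 = 1543 kmol/h.
N₂ fed = 1543 × 79/21 = 5804 kmol/h.
Fuel reacted = 0.993 × 361 → ξ = 358.5 kmol/h.
Outlet (n = n₀ + ν ξ):
  C₂H₆: 361 − 1(358.5) = 2.527
  O₂: 1543 − 3.5(358.5) = 288.1
  N₂: 5804 (inert)
  CO₂: 0 + 2(358.5) = 716.9
  H₂O: 0 + 3(358.5) = 1075
Dry total = 6811 kmol/h; y_N₂ (dry) = 5804 / 6811 = 0.8521.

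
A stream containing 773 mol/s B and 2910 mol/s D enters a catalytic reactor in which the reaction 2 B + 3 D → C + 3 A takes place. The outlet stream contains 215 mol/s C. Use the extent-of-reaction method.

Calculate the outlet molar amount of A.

For C: n = n₀ + 1ξ → 215 = 0 + 1ξ, giving ξ = 215 mol/s.
Outlet amounts (n = n₀ + ν ξ):
  B: 773 − 2(215) = 343
  D: 2910 − 3(215) = 2265
  C: 0 + 1(215) = 215
  A: 0 + 3(215) = 645

645 mol/s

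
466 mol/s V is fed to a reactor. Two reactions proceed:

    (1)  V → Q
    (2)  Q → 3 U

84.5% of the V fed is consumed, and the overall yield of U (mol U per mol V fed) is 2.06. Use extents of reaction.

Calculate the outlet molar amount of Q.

73.8 mol/s

Conversion of V: V consumed = 1ξ₁ = 0.845 × 466 → ξ₁ = 393.8 mol/s.
Yield of U: 3ξ₂ / 466 = 2.06 → ξ₂ = 320 mol/s.
Outlet amounts (n = n₀ + Σ ν·ξ):
  V: 466 − 1(393.8) = 72.23
  Q: 0 + 1(393.8) − 1(320) = 73.78
  U: 0 + 3(320) = 960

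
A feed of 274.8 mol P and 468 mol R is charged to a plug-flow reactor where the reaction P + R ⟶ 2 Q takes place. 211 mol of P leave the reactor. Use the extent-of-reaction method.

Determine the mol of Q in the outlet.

For P: n = n₀ − 1ξ → 211 = 274.8 − 1ξ, giving ξ = 63.8 mol.
Outlet amounts (n = n₀ + ν ξ):
  P: 274.8 − 1(63.8) = 211
  R: 468 − 1(63.8) = 404.2
  Q: 0 + 2(63.8) = 127.6

128 mol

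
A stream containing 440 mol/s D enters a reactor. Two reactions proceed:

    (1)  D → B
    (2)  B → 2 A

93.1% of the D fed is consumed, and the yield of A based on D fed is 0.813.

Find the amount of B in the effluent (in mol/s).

231 mol/s

Conversion of D: D consumed = 1ξ₁ = 0.931 × 440 → ξ₁ = 409.6 mol/s.
Yield of A: 2ξ₂ / 440 = 0.813 → ξ₂ = 178.9 mol/s.
Outlet amounts (n = n₀ + Σ ν·ξ):
  D: 440 − 1(409.6) = 30.36
  B: 0 + 1(409.6) − 1(178.9) = 230.8
  A: 0 + 2(178.9) = 357.7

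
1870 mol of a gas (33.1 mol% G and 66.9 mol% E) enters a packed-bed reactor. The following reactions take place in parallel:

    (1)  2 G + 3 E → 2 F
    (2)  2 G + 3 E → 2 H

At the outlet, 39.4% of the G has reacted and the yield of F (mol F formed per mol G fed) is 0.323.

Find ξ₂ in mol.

Yield of F: 2ξ₁ / 619 = 0.323 → ξ₁ = 99.96 mol.
Conversion of G: 2ξ₁ + 2ξ₂ = 0.394 × 619 = 243.9 → ξ₂ = 21.97 mol.
Outlet amounts (n = n₀ + Σ ν·ξ):
  G: 619 − 2(99.96) − 2(21.97) = 375.1
  E: 1251 − 3(99.96) − 3(21.97) = 885.2
  F: 0 + 2(99.96) = 199.9
  H: 0 + 2(21.97) = 43.95

ξ₂ = 22 mol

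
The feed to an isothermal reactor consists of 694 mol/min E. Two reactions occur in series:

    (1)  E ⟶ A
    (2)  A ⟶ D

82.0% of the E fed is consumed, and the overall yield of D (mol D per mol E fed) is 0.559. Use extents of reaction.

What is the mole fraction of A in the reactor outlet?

0.261

Conversion of E: E consumed = 1ξ₁ = 0.82 × 694 → ξ₁ = 569.1 mol/min.
Yield of D: 1ξ₂ / 694 = 0.559 → ξ₂ = 387.9 mol/min.
Outlet amounts (n = n₀ + Σ ν·ξ):
  E: 694 − 1(569.1) = 124.9
  A: 0 + 1(569.1) − 1(387.9) = 181.1
  D: 0 + 1(387.9) = 387.9
Total out = 694 mol/min; y_A = 181.1 / 694 = 0.261.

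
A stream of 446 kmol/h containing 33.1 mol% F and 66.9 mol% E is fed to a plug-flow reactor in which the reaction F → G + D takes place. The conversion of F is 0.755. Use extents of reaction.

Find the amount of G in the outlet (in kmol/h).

F reacted = 0.755 × 147.6 = 111.5 kmol/h; ν_F = −1, so ξ = 111.5/1 = 111.5 kmol/h.
Outlet amounts (n = n₀ + ν ξ):
  F: 147.6 − 1(111.5) = 36.17
  G: 0 + 1(111.5) = 111.5
  D: 0 + 1(111.5) = 111.5
  E: 298.4 (inert)

111 kmol/h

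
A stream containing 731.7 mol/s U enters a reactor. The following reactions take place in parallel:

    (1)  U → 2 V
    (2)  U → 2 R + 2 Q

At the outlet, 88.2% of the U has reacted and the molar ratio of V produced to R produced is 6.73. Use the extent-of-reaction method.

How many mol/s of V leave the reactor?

Conversion of U: U consumed = 0.882 × 731.7 = 645.4 mol/s = 1ξ₁ + 1ξ₂.
Selectivity: 2ξ₁ / (2ξ₂) = 6.73 → ξ₁ = 6.73 ξ₂.
Substitute: (1·6.73 + 1) ξ₂ = 645.4 → ξ₂ = 83.49 mol/s, ξ₁ = 561.9 mol/s.
Outlet amounts (n = n₀ + Σ ν·ξ):
  U: 731.7 − 1(561.9) − 1(83.49) = 86.34
  V: 0 + 2(561.9) = 1124
  R: 0 + 2(83.49) = 167
  Q: 0 + 2(83.49) = 167

1120 mol/s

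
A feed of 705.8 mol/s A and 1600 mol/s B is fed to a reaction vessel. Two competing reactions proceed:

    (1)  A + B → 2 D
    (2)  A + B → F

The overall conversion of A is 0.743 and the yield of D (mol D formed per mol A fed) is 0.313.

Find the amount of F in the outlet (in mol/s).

Yield of D: 2ξ₁ / 705.8 = 0.313 → ξ₁ = 110.5 mol/s.
Conversion of A: 1ξ₁ + 1ξ₂ = 0.743 × 705.8 = 524.4 → ξ₂ = 414 mol/s.
Outlet amounts (n = n₀ + Σ ν·ξ):
  A: 705.8 − 1(110.5) − 1(414) = 181.4
  B: 1600 − 1(110.5) − 1(414) = 1076
  D: 0 + 2(110.5) = 220.9
  F: 0 + 1(414) = 414

414 mol/s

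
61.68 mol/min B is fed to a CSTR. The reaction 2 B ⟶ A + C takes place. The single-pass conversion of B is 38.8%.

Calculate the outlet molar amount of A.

12 mol/min

B reacted = 0.388 × 61.68 = 23.93 mol/min; ν_B = −2, so ξ = 23.93/2 = 11.97 mol/min.
Outlet amounts (n = n₀ + ν ξ):
  B: 61.68 − 2(11.97) = 37.75
  A: 0 + 1(11.97) = 11.97
  C: 0 + 1(11.97) = 11.97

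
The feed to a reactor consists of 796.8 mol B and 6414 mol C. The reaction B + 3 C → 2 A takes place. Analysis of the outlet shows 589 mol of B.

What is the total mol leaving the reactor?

6800 mol

For B: n = n₀ − 1ξ → 589 = 796.8 − 1ξ, giving ξ = 207.8 mol.
Outlet amounts (n = n₀ + ν ξ):
  B: 796.8 − 1(207.8) = 589
  C: 6414 − 3(207.8) = 5791
  A: 0 + 2(207.8) = 415.6
Total out = 589 + 5791 + 415.6 = 6795 mol.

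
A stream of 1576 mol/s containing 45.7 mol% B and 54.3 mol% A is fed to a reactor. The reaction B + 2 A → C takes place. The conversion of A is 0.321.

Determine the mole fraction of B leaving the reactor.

A reacted = 0.321 × 855.8 = 274.7 mol/s; ν_A = −2, so ξ = 274.7/2 = 137.4 mol/s.
Outlet amounts (n = n₀ + ν ξ):
  B: 720.2 − 1(137.4) = 582.9
  A: 855.8 − 2(137.4) = 581.1
  C: 0 + 1(137.4) = 137.4
Total out = 1301 mol/s; y_B = 582.9 / 1301 = 0.4479.

0.448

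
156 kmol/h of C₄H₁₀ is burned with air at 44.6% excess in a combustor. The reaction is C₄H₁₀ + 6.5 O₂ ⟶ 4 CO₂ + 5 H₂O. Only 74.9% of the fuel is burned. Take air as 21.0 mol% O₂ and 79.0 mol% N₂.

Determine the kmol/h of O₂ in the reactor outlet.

707 kmol/h

Stoichiometric O₂ = 6.5 × 156 = 1014 kmol/h; O₂ fed = 1014 × 1.446 = 1466 kmol/h.
N₂ fed = 1466 × 79/21 = 5516 kmol/h.
Fuel reacted = 0.749 × 156 → ξ = 116.8 kmol/h.
Outlet (n = n₀ + ν ξ):
  C₄H₁₀: 156 − 1(116.8) = 39.16
  O₂: 1466 − 6.5(116.8) = 706.8
  N₂: 5516 (inert)
  CO₂: 0 + 4(116.8) = 467.4
  H₂O: 0 + 5(116.8) = 584.2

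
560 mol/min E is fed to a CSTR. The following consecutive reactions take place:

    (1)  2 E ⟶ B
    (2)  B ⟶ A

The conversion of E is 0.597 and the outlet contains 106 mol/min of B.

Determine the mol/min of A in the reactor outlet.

61.2 mol/min

Conversion of E: E consumed = 2ξ₁ = 0.597 × 560 → ξ₁ = 167.2 mol/min.
B balance: n_B = 0 + 1ξ₁ − 1ξ₂ = 106 → ξ₂ = (1·167.2 − 106)/1 = 61.16 mol/min.
Outlet amounts (n = n₀ + Σ ν·ξ):
  E: 560 − 2(167.2) = 225.7
  B: 0 + 1(167.2) − 1(61.16) = 106
  A: 0 + 1(61.16) = 61.16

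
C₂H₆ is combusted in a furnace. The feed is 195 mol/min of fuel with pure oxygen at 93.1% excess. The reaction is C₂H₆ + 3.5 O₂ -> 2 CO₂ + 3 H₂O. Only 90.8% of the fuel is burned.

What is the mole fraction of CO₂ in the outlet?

Stoichiometric O₂ = 3.5 × 195 = 682.5 mol/min; O₂ fed = 682.5 × 1.931 = 1318 mol/min.
Fuel reacted = 0.908 × 195 → ξ = 177.1 mol/min.
Outlet (n = n₀ + ν ξ):
  C₂H₆: 195 − 1(177.1) = 17.94
  O₂: 1318 − 3.5(177.1) = 698.2
  CO₂: 0 + 2(177.1) = 354.1
  H₂O: 0 + 3(177.1) = 531.2
Total out = 1601 mol/min; y_CO₂ = 354.1 / 1601 = 0.2211.

0.221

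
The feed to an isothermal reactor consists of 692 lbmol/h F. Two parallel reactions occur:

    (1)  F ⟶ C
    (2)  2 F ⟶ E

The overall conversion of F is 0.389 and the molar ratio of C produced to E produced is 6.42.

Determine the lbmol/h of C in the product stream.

205 lbmol/h

Conversion of F: F consumed = 0.389 × 692 = 269.2 lbmol/h = 1ξ₁ + 2ξ₂.
Selectivity: 1ξ₁ / (1ξ₂) = 6.42 → ξ₁ = 6.42 ξ₂.
Substitute: (1·6.42 + 2) ξ₂ = 269.2 → ξ₂ = 31.97 lbmol/h, ξ₁ = 205.2 lbmol/h.
Outlet amounts (n = n₀ + Σ ν·ξ):
  F: 692 − 1(205.2) − 2(31.97) = 422.8
  C: 0 + 1(205.2) = 205.2
  E: 0 + 1(31.97) = 31.97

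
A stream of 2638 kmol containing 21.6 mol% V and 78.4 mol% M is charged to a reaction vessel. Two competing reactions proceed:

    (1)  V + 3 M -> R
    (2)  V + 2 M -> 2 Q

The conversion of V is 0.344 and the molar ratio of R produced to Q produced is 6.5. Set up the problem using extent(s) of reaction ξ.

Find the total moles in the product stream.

Conversion of V: V consumed = 0.344 × 569.8 = 196 kmol = 1ξ₁ + 1ξ₂.
Selectivity: 1ξ₁ / (2ξ₂) = 6.5 → ξ₁ = 13 ξ₂.
Substitute: (1·13 + 1) ξ₂ = 196 → ξ₂ = 14 kmol, ξ₁ = 182 kmol.
Outlet amounts (n = n₀ + Σ ν·ξ):
  V: 569.8 − 1(182) − 1(14) = 373.8
  M: 2068 − 3(182) − 2(14) = 1494
  R: 0 + 1(182) = 182
  Q: 0 + 2(14) = 28
Total out = 373.8 + 1494 + 182 + 28 = 2078 kmol.

2080 kmol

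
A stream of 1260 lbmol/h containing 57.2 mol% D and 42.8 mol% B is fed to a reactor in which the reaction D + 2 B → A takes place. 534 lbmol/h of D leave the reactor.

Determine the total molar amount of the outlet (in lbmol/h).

For D: n = n₀ − 1ξ → 534 = 720.7 − 1ξ, giving ξ = 186.7 lbmol/h.
Outlet amounts (n = n₀ + ν ξ):
  D: 720.7 − 1(186.7) = 534
  B: 539.3 − 2(186.7) = 165.8
  A: 0 + 1(186.7) = 186.7
Total out = 534 + 165.8 + 186.7 = 886.6 lbmol/h.

887 lbmol/h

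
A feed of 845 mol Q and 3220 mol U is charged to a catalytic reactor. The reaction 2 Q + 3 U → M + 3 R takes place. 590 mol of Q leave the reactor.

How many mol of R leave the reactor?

382 mol

For Q: n = n₀ − 2ξ → 590 = 845 − 2ξ, giving ξ = 127.5 mol.
Outlet amounts (n = n₀ + ν ξ):
  Q: 845 − 2(127.5) = 590
  U: 3220 − 3(127.5) = 2838
  M: 0 + 1(127.5) = 127.5
  R: 0 + 3(127.5) = 382.5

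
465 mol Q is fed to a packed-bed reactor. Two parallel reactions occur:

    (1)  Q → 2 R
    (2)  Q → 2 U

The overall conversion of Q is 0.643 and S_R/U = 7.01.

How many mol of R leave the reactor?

523 mol

Conversion of Q: Q consumed = 0.643 × 465 = 299 mol = 1ξ₁ + 1ξ₂.
Selectivity: 2ξ₁ / (2ξ₂) = 7.01 → ξ₁ = 7.01 ξ₂.
Substitute: (1·7.01 + 1) ξ₂ = 299 → ξ₂ = 37.33 mol, ξ₁ = 261.7 mol.
Outlet amounts (n = n₀ + Σ ν·ξ):
  Q: 465 − 1(261.7) − 1(37.33) = 166
  R: 0 + 2(261.7) = 523.3
  U: 0 + 2(37.33) = 74.66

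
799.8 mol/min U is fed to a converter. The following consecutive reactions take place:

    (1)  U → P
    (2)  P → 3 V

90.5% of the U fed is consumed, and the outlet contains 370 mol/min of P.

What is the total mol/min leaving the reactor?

1510 mol/min

Conversion of U: U consumed = 1ξ₁ = 0.905 × 799.8 → ξ₁ = 723.8 mol/min.
P balance: n_P = 0 + 1ξ₁ − 1ξ₂ = 370 → ξ₂ = (1·723.8 − 370)/1 = 353.8 mol/min.
Outlet amounts (n = n₀ + Σ ν·ξ):
  U: 799.8 − 1(723.8) = 75.98
  P: 0 + 1(723.8) − 1(353.8) = 370
  V: 0 + 3(353.8) = 1061
Total out = 75.98 + 370 + 1061 = 1507 mol/min.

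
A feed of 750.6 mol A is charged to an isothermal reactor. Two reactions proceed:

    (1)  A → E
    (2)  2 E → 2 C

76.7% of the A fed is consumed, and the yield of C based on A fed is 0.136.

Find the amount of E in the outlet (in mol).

Conversion of A: A consumed = 1ξ₁ = 0.767 × 750.6 → ξ₁ = 575.7 mol.
Yield of C: 2ξ₂ / 750.6 = 0.136 → ξ₂ = 51.04 mol.
Outlet amounts (n = n₀ + Σ ν·ξ):
  A: 750.6 − 1(575.7) = 174.9
  E: 0 + 1(575.7) − 2(51.04) = 473.6
  C: 0 + 2(51.04) = 102.1

474 mol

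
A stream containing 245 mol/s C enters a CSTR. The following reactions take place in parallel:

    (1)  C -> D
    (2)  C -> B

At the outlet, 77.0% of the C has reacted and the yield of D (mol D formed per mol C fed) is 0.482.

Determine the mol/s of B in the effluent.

70.6 mol/s

Yield of D: 1ξ₁ / 245 = 0.482 → ξ₁ = 118.1 mol/s.
Conversion of C: 1ξ₁ + 1ξ₂ = 0.77 × 245 = 188.7 → ξ₂ = 70.56 mol/s.
Outlet amounts (n = n₀ + Σ ν·ξ):
  C: 245 − 1(118.1) − 1(70.56) = 56.35
  D: 0 + 1(118.1) = 118.1
  B: 0 + 1(70.56) = 70.56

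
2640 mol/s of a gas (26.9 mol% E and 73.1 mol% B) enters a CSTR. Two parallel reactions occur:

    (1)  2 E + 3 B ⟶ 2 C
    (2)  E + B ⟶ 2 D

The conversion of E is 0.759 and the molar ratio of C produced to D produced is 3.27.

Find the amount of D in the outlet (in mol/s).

Conversion of E: E consumed = 0.759 × 710.2 = 539 mol/s = 2ξ₁ + 1ξ₂.
Selectivity: 2ξ₁ / (2ξ₂) = 3.27 → ξ₁ = 3.27 ξ₂.
Substitute: (2·3.27 + 1) ξ₂ = 539 → ξ₂ = 71.49 mol/s, ξ₁ = 233.8 mol/s.
Outlet amounts (n = n₀ + Σ ν·ξ):
  E: 710.2 − 2(233.8) − 1(71.49) = 171.1
  B: 1930 − 3(233.8) − 1(71.49) = 1157
  C: 0 + 2(233.8) = 467.5
  D: 0 + 2(71.49) = 143

143 mol/s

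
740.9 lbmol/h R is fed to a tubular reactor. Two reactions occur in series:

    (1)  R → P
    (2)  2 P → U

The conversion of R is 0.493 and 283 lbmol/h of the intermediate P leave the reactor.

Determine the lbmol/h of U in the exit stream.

41.1 lbmol/h

Conversion of R: R consumed = 1ξ₁ = 0.493 × 740.9 → ξ₁ = 365.3 lbmol/h.
P balance: n_P = 0 + 1ξ₁ − 2ξ₂ = 283 → ξ₂ = (1·365.3 − 283)/2 = 41.13 lbmol/h.
Outlet amounts (n = n₀ + Σ ν·ξ):
  R: 740.9 − 1(365.3) = 375.6
  P: 0 + 1(365.3) − 2(41.13) = 283
  U: 0 + 1(41.13) = 41.13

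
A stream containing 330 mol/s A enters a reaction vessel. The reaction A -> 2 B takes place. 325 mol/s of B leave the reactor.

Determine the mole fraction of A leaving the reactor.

For B: n = n₀ + 2ξ → 325 = 0 + 2ξ, giving ξ = 162.5 mol/s.
Outlet amounts (n = n₀ + ν ξ):
  A: 330 − 1(162.5) = 167.5
  B: 0 + 2(162.5) = 325
Total out = 492.5 mol/s; y_A = 167.5 / 492.5 = 0.3401.

0.34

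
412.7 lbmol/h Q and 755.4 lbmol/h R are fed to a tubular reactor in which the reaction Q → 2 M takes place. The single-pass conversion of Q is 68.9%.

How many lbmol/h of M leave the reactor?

569 lbmol/h

Q reacted = 0.689 × 412.7 = 284.4 lbmol/h; ν_Q = −1, so ξ = 284.4/1 = 284.4 lbmol/h.
Outlet amounts (n = n₀ + ν ξ):
  Q: 412.7 − 1(284.4) = 128.3
  M: 0 + 2(284.4) = 568.7
  R: 755.4 (inert)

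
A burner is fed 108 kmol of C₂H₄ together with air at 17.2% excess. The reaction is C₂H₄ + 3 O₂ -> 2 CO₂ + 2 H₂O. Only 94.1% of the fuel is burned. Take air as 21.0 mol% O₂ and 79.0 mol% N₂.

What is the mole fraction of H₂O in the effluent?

Stoichiometric O₂ = 3 × 108 = 324 kmol; O₂ fed = 324 × 1.172 = 379.7 kmol.
N₂ fed = 379.7 × 79/21 = 1429 kmol.
Fuel reacted = 0.941 × 108 → ξ = 101.6 kmol.
Outlet (n = n₀ + ν ξ):
  C₂H₄: 108 − 1(101.6) = 6.372
  O₂: 379.7 − 3(101.6) = 74.84
  N₂: 1429 (inert)
  CO₂: 0 + 2(101.6) = 203.3
  H₂O: 0 + 2(101.6) = 203.3
Total out = 1916 kmol; y_H₂O = 203.3 / 1916 = 0.1061.

0.106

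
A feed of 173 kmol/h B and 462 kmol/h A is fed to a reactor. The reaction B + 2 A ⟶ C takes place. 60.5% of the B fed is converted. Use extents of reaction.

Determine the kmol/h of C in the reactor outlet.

105 kmol/h

B reacted = 0.605 × 173 = 104.7 kmol/h; ν_B = −1, so ξ = 104.7/1 = 104.7 kmol/h.
Outlet amounts (n = n₀ + ν ξ):
  B: 173 − 1(104.7) = 68.34
  A: 462 − 2(104.7) = 252.7
  C: 0 + 1(104.7) = 104.7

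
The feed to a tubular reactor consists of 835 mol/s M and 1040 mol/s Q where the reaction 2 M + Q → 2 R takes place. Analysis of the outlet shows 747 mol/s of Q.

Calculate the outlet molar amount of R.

586 mol/s

For Q: n = n₀ − 1ξ → 747 = 1040 − 1ξ, giving ξ = 293 mol/s.
Outlet amounts (n = n₀ + ν ξ):
  M: 835 − 2(293) = 249
  Q: 1040 − 1(293) = 747
  R: 0 + 2(293) = 586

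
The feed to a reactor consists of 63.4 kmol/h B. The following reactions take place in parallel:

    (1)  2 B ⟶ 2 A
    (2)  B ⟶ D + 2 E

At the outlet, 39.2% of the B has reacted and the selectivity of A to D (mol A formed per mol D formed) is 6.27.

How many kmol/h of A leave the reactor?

Conversion of B: B consumed = 0.392 × 63.4 = 24.85 kmol/h = 2ξ₁ + 1ξ₂.
Selectivity: 2ξ₁ / (1ξ₂) = 6.27 → ξ₁ = 3.135 ξ₂.
Substitute: (2·3.135 + 1) ξ₂ = 24.85 → ξ₂ = 3.419 kmol/h, ξ₁ = 10.72 kmol/h.
Outlet amounts (n = n₀ + Σ ν·ξ):
  B: 63.4 − 2(10.72) − 1(3.419) = 38.55
  A: 0 + 2(10.72) = 21.43
  D: 0 + 1(3.419) = 3.419
  E: 0 + 2(3.419) = 6.837

21.4 kmol/h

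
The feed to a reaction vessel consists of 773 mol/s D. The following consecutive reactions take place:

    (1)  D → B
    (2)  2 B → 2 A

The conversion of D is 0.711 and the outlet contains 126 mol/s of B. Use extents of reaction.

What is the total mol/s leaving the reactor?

773 mol/s

Conversion of D: D consumed = 1ξ₁ = 0.711 × 773 → ξ₁ = 549.6 mol/s.
B balance: n_B = 0 + 1ξ₁ − 2ξ₂ = 126 → ξ₂ = (1·549.6 − 126)/2 = 211.8 mol/s.
Outlet amounts (n = n₀ + Σ ν·ξ):
  D: 773 − 1(549.6) = 223.4
  B: 0 + 1(549.6) − 2(211.8) = 126
  A: 0 + 2(211.8) = 423.6
Total out = 223.4 + 126 + 423.6 = 773 mol/s.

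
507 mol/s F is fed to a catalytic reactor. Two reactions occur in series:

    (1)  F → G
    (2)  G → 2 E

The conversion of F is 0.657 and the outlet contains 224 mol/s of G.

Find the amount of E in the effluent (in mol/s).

Conversion of F: F consumed = 1ξ₁ = 0.657 × 507 → ξ₁ = 333.1 mol/s.
G balance: n_G = 0 + 1ξ₁ − 1ξ₂ = 224 → ξ₂ = (1·333.1 − 224)/1 = 109.1 mol/s.
Outlet amounts (n = n₀ + Σ ν·ξ):
  F: 507 − 1(333.1) = 173.9
  G: 0 + 1(333.1) − 1(109.1) = 224
  E: 0 + 2(109.1) = 218.2

218 mol/s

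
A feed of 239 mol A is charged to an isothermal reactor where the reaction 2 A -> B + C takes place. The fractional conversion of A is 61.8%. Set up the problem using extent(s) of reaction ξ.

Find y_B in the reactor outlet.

0.309

A reacted = 0.618 × 239 = 147.7 mol; ν_A = −2, so ξ = 147.7/2 = 73.85 mol.
Outlet amounts (n = n₀ + ν ξ):
  A: 239 − 2(73.85) = 91.3
  B: 0 + 1(73.85) = 73.85
  C: 0 + 1(73.85) = 73.85
Total out = 239 mol; y_B = 73.85 / 239 = 0.309.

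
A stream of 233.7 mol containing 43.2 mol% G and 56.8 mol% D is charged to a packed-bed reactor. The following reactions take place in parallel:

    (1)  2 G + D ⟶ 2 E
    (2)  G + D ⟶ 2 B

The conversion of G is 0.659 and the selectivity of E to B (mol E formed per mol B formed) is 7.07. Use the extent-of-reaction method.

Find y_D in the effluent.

0.48

Conversion of G: G consumed = 0.659 × 101 = 66.53 mol = 2ξ₁ + 1ξ₂.
Selectivity: 2ξ₁ / (2ξ₂) = 7.07 → ξ₁ = 7.07 ξ₂.
Substitute: (2·7.07 + 1) ξ₂ = 66.53 → ξ₂ = 4.394 mol, ξ₁ = 31.07 mol.
Outlet amounts (n = n₀ + Σ ν·ξ):
  G: 101 − 2(31.07) − 1(4.394) = 34.43
  D: 132.7 − 1(31.07) − 1(4.394) = 97.28
  E: 0 + 2(31.07) = 62.14
  B: 0 + 2(4.394) = 8.789
Total out = 202.6 mol; y_D = 97.28 / 202.6 = 0.4801.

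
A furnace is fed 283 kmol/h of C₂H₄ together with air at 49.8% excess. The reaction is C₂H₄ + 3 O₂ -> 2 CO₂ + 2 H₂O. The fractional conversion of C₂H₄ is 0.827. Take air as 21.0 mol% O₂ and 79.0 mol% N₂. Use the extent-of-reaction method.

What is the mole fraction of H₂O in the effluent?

Stoichiometric O₂ = 3 × 283 = 849 kmol/h; O₂ fed = 849 × 1.498 = 1272 kmol/h.
N₂ fed = 1272 × 79/21 = 4784 kmol/h.
Fuel reacted = 0.827 × 283 → ξ = 234 kmol/h.
Outlet (n = n₀ + ν ξ):
  C₂H₄: 283 − 1(234) = 48.96
  O₂: 1272 − 3(234) = 569.7
  N₂: 4784 (inert)
  CO₂: 0 + 2(234) = 468.1
  H₂O: 0 + 2(234) = 468.1
Total out = 6339 kmol/h; y_H₂O = 468.1 / 6339 = 0.07384.

0.0738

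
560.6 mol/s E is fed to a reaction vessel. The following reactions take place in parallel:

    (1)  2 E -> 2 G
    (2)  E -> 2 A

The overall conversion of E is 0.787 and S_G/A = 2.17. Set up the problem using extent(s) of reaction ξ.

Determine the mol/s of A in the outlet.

Conversion of E: E consumed = 0.787 × 560.6 = 441.2 mol/s = 2ξ₁ + 1ξ₂.
Selectivity: 2ξ₁ / (2ξ₂) = 2.17 → ξ₁ = 2.17 ξ₂.
Substitute: (2·2.17 + 1) ξ₂ = 441.2 → ξ₂ = 82.62 mol/s, ξ₁ = 179.3 mol/s.
Outlet amounts (n = n₀ + Σ ν·ξ):
  E: 560.6 − 2(179.3) − 1(82.62) = 119.4
  G: 0 + 2(179.3) = 358.6
  A: 0 + 2(82.62) = 165.2

165 mol/s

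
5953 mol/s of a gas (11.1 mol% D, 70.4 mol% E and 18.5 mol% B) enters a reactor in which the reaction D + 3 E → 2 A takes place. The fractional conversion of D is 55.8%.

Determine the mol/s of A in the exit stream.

737 mol/s

D reacted = 0.558 × 660.8 = 368.7 mol/s; ν_D = −1, so ξ = 368.7/1 = 368.7 mol/s.
Outlet amounts (n = n₀ + ν ξ):
  D: 660.8 − 1(368.7) = 292.1
  E: 4191 − 3(368.7) = 3085
  A: 0 + 2(368.7) = 737.4
  B: 1101 (inert)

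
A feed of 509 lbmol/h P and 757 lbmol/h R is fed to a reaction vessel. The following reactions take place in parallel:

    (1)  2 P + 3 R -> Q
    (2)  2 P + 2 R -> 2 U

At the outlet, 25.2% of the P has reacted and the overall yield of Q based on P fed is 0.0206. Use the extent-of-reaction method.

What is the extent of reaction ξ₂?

Yield of Q: 1ξ₁ / 509 = 0.0206 → ξ₁ = 10.49 lbmol/h.
Conversion of P: 2ξ₁ + 2ξ₂ = 0.252 × 509 = 128.3 → ξ₂ = 53.65 lbmol/h.
Outlet amounts (n = n₀ + Σ ν·ξ):
  P: 509 − 2(10.49) − 2(53.65) = 380.7
  R: 757 − 3(10.49) − 2(53.65) = 618.2
  Q: 0 + 1(10.49) = 10.49
  U: 0 + 2(53.65) = 107.3

ξ₂ = 53.6 lbmol/h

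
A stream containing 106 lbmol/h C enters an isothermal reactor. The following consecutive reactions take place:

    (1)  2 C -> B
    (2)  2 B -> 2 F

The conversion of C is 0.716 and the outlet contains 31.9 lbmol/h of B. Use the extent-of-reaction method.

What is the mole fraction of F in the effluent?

0.0889

Conversion of C: C consumed = 2ξ₁ = 0.716 × 106 → ξ₁ = 37.95 lbmol/h.
B balance: n_B = 0 + 1ξ₁ − 2ξ₂ = 31.9 → ξ₂ = (1·37.95 − 31.9)/2 = 3.024 lbmol/h.
Outlet amounts (n = n₀ + Σ ν·ξ):
  C: 106 − 2(37.95) = 30.1
  B: 0 + 1(37.95) − 2(3.024) = 31.9
  F: 0 + 2(3.024) = 6.048
Total out = 68.05 lbmol/h; y_F = 6.048 / 68.05 = 0.08887.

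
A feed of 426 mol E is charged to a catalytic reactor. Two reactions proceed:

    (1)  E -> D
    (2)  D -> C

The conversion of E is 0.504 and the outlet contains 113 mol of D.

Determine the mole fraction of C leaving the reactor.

Conversion of E: E consumed = 1ξ₁ = 0.504 × 426 → ξ₁ = 214.7 mol.
D balance: n_D = 0 + 1ξ₁ − 1ξ₂ = 113 → ξ₂ = (1·214.7 − 113)/1 = 101.7 mol.
Outlet amounts (n = n₀ + Σ ν·ξ):
  E: 426 − 1(214.7) = 211.3
  D: 0 + 1(214.7) − 1(101.7) = 113
  C: 0 + 1(101.7) = 101.7
Total out = 426 mol; y_C = 101.7 / 426 = 0.2387.

0.239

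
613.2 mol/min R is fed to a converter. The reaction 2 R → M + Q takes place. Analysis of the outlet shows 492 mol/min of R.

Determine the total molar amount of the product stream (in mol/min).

613 mol/min

For R: n = n₀ − 2ξ → 492 = 613.2 − 2ξ, giving ξ = 60.6 mol/min.
Outlet amounts (n = n₀ + ν ξ):
  R: 613.2 − 2(60.6) = 492
  M: 0 + 1(60.6) = 60.6
  Q: 0 + 1(60.6) = 60.6
Total out = 492 + 60.6 + 60.6 = 613.2 mol/min.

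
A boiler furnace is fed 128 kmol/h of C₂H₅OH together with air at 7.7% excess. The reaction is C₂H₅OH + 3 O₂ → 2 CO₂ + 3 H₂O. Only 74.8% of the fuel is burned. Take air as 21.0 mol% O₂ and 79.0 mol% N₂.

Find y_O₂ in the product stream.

0.0576

Stoichiometric O₂ = 3 × 128 = 384 kmol/h; O₂ fed = 384 × 1.077 = 413.6 kmol/h.
N₂ fed = 413.6 × 79/21 = 1556 kmol/h.
Fuel reacted = 0.748 × 128 → ξ = 95.74 kmol/h.
Outlet (n = n₀ + ν ξ):
  C₂H₅OH: 128 − 1(95.74) = 32.26
  O₂: 413.6 − 3(95.74) = 126.3
  N₂: 1556 (inert)
  CO₂: 0 + 2(95.74) = 191.5
  H₂O: 0 + 3(95.74) = 287.2
Total out = 2193 kmol/h; y_O₂ = 126.3 / 2193 = 0.05761.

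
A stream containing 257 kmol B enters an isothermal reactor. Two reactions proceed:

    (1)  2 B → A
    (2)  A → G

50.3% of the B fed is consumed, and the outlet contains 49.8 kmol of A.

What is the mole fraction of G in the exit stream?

0.0771

Conversion of B: B consumed = 2ξ₁ = 0.503 × 257 → ξ₁ = 64.64 kmol.
A balance: n_A = 0 + 1ξ₁ − 1ξ₂ = 49.8 → ξ₂ = (1·64.64 − 49.8)/1 = 14.84 kmol.
Outlet amounts (n = n₀ + Σ ν·ξ):
  B: 257 − 2(64.64) = 127.7
  A: 0 + 1(64.64) − 1(14.84) = 49.8
  G: 0 + 1(14.84) = 14.84
Total out = 192.4 kmol; y_G = 14.84 / 192.4 = 0.07712.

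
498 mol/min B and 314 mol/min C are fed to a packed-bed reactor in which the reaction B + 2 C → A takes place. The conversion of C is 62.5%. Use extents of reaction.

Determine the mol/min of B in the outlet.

C reacted = 0.625 × 314 = 196.2 mol/min; ν_C = −2, so ξ = 196.2/2 = 98.12 mol/min.
Outlet amounts (n = n₀ + ν ξ):
  B: 498 − 1(98.12) = 399.9
  C: 314 − 2(98.12) = 117.8
  A: 0 + 1(98.12) = 98.12

400 mol/min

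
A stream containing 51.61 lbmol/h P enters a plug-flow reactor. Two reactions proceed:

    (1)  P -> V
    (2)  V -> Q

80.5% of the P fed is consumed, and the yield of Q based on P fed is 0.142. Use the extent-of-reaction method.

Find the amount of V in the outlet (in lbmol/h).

Conversion of P: P consumed = 1ξ₁ = 0.805 × 51.61 → ξ₁ = 41.55 lbmol/h.
Yield of Q: 1ξ₂ / 51.61 = 0.142 → ξ₂ = 7.329 lbmol/h.
Outlet amounts (n = n₀ + Σ ν·ξ):
  P: 51.61 − 1(41.55) = 10.06
  V: 0 + 1(41.55) − 1(7.329) = 34.22
  Q: 0 + 1(7.329) = 7.329

34.2 lbmol/h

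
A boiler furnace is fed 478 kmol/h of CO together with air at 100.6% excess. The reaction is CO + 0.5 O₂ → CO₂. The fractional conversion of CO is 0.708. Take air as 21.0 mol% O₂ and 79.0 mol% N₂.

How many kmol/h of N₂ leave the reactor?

1800 kmol/h

Stoichiometric O₂ = 0.5 × 478 = 239 kmol/h; O₂ fed = 239 × 2.006 = 479.4 kmol/h.
N₂ fed = 479.4 × 79/21 = 1804 kmol/h.
Fuel reacted = 0.708 × 478 → ξ = 338.4 kmol/h.
Outlet (n = n₀ + ν ξ):
  CO: 478 − 1(338.4) = 139.6
  O₂: 479.4 − 0.5(338.4) = 310.2
  N₂: 1804 (inert)
  CO₂: 0 + 1(338.4) = 338.4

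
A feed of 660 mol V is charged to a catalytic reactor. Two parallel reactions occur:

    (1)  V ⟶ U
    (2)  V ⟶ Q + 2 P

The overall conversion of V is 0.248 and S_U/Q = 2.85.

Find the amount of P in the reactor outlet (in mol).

85 mol

Conversion of V: V consumed = 0.248 × 660 = 163.7 mol = 1ξ₁ + 1ξ₂.
Selectivity: 1ξ₁ / (1ξ₂) = 2.85 → ξ₁ = 2.85 ξ₂.
Substitute: (1·2.85 + 1) ξ₂ = 163.7 → ξ₂ = 42.51 mol, ξ₁ = 121.2 mol.
Outlet amounts (n = n₀ + Σ ν·ξ):
  V: 660 − 1(121.2) − 1(42.51) = 496.3
  U: 0 + 1(121.2) = 121.2
  Q: 0 + 1(42.51) = 42.51
  P: 0 + 2(42.51) = 85.03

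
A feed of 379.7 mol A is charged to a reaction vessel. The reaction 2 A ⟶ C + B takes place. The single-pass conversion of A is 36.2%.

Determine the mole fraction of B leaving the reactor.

0.181

A reacted = 0.362 × 379.7 = 137.5 mol; ν_A = −2, so ξ = 137.5/2 = 68.73 mol.
Outlet amounts (n = n₀ + ν ξ):
  A: 379.7 − 2(68.73) = 242.2
  C: 0 + 1(68.73) = 68.73
  B: 0 + 1(68.73) = 68.73
Total out = 379.7 mol; y_B = 68.73 / 379.7 = 0.181.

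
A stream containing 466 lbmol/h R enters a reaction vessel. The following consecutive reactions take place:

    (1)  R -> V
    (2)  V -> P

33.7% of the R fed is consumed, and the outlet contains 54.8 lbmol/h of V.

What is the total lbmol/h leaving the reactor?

Conversion of R: R consumed = 1ξ₁ = 0.337 × 466 → ξ₁ = 157 lbmol/h.
V balance: n_V = 0 + 1ξ₁ − 1ξ₂ = 54.8 → ξ₂ = (1·157 − 54.8)/1 = 102.2 lbmol/h.
Outlet amounts (n = n₀ + Σ ν·ξ):
  R: 466 − 1(157) = 309
  V: 0 + 1(157) − 1(102.2) = 54.8
  P: 0 + 1(102.2) = 102.2
Total out = 309 + 54.8 + 102.2 = 466 lbmol/h.

466 lbmol/h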